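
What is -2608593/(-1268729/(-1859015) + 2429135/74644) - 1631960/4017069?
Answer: -4142748274221837179180/52765533579950919 ≈ -78512.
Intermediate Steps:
-2608593/(-1268729/(-1859015) + 2429135/74644) - 1631960/4017069 = -2608593/(-1268729*(-1/1859015) + 2429135*(1/74644)) - 1631960*1/4017069 = -2608593/(1268729/1859015 + 2429135/74644) - 1631960/4017069 = -2608593/4610501409501/138764315660 - 1631960/4017069 = -2608593*138764315660/4610501409501 - 1631960/4017069 = -9281528781550420/118217984859 - 1631960/4017069 = -4142748274221837179180/52765533579950919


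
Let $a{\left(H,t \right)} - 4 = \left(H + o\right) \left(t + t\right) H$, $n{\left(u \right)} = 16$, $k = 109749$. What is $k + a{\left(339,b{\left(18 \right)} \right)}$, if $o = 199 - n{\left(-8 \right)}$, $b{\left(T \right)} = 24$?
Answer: $8603737$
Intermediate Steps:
$o = 183$ ($o = 199 - 16 = 183$)
$a{\left(H,t \right)} = 4 + 2 H t \left(183 + H\right)$ ($a{\left(H,t \right)} = 4 + \left(H + 183\right) \left(t + t\right) H = 4 + \left(183 + H\right) 2 t H = 4 + 2 t \left(183 + H\right) H = 4 + 2 H t \left(183 + H\right)$)
$k + a{\left(339,b{\left(18 \right)} \right)} = 109749 + \left(4 + 2 \cdot 24 \cdot 339^{2} + 366 \cdot 339 \cdot 24\right) = 109749 + \left(4 + 2 \cdot 24 \cdot 114921 + 2977776\right) = 109749 + \left(4 + 5516208 + 2977776\right) = 109749 + 8493988 = 8603737$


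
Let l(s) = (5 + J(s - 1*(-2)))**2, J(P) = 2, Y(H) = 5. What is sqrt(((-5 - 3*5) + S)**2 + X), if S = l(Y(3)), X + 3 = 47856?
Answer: sqrt(48694) ≈ 220.67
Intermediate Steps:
X = 47853 (X = -3 + 47856 = 47853)
l(s) = 49 (l(s) = (5 + 2)**2 = 7**2 = 49)
S = 49
sqrt(((-5 - 3*5) + S)**2 + X) = sqrt(((-5 - 3*5) + 49)**2 + 47853) = sqrt(((-5 - 15) + 49)**2 + 47853) = sqrt((-20 + 49)**2 + 47853) = sqrt(29**2 + 47853) = sqrt(841 + 47853) = sqrt(48694)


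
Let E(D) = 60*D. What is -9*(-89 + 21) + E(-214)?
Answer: -12228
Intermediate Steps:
-9*(-89 + 21) + E(-214) = -9*(-89 + 21) + 60*(-214) = -9*(-68) - 12840 = 612 - 12840 = -12228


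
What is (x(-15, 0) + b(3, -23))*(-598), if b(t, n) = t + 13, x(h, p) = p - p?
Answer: -9568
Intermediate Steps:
x(h, p) = 0
b(t, n) = 13 + t
(x(-15, 0) + b(3, -23))*(-598) = (0 + (13 + 3))*(-598) = (0 + 16)*(-598) = 16*(-598) = -9568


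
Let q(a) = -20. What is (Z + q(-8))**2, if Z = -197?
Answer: 47089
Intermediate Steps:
(Z + q(-8))**2 = (-197 - 20)**2 = (-217)**2 = 47089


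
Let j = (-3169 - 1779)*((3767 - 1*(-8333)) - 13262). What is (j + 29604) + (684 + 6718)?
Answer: 5786582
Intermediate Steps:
j = 5749576 (j = -4948*((3767 + 8333) - 13262) = -4948*(12100 - 13262) = -4948*(-1162) = 5749576)
(j + 29604) + (684 + 6718) = (5749576 + 29604) + (684 + 6718) = 5779180 + 7402 = 5786582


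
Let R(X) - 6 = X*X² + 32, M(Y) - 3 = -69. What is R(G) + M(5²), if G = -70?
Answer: -343028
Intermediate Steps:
M(Y) = -66 (M(Y) = 3 - 69 = -66)
R(X) = 38 + X³ (R(X) = 6 + (X*X² + 32) = 6 + (X³ + 32) = 6 + (32 + X³) = 38 + X³)
R(G) + M(5²) = (38 + (-70)³) - 66 = (38 - 343000) - 66 = -342962 - 66 = -343028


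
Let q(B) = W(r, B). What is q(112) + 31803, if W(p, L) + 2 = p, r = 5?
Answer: 31806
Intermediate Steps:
W(p, L) = -2 + p
q(B) = 3 (q(B) = -2 + 5 = 3)
q(112) + 31803 = 3 + 31803 = 31806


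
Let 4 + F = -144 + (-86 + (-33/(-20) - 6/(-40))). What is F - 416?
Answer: -3241/5 ≈ -648.20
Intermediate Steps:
F = -1161/5 (F = -4 + (-144 + (-86 + (-33/(-20) - 6/(-40)))) = -4 + (-144 + (-86 + (-33*(-1/20) - 6*(-1/40)))) = -4 + (-144 + (-86 + (33/20 + 3/20))) = -4 + (-144 + (-86 + 9/5)) = -4 + (-144 - 421/5) = -4 - 1141/5 = -1161/5 ≈ -232.20)
F - 416 = -1161/5 - 416 = -3241/5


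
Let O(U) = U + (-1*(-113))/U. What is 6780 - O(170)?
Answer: 1123587/170 ≈ 6609.3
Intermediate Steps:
O(U) = U + 113/U
6780 - O(170) = 6780 - (170 + 113/170) = 6780 - 1*29013/170 = 6780 - 29013/170 = 1123587/170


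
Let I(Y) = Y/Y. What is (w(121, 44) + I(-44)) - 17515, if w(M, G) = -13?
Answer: -17527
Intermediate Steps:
I(Y) = 1
(w(121, 44) + I(-44)) - 17515 = (-13 + 1) - 17515 = -12 - 17515 = -17527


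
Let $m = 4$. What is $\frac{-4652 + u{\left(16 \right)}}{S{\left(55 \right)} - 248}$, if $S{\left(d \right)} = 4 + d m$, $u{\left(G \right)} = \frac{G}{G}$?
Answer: $\frac{4651}{24} \approx 193.79$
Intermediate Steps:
$u{\left(G \right)} = 1$
$S{\left(d \right)} = 4 + 4 d$ ($S{\left(d \right)} = 4 + d 4 = 4 + 4 d$)
$\frac{-4652 + u{\left(16 \right)}}{S{\left(55 \right)} - 248} = \frac{-4652 + 1}{\left(4 + 4 \cdot 55\right) - 248} = - \frac{4651}{\left(4 + 220\right) - 248} = - \frac{4651}{224 - 248} = - \frac{4651}{-24} = \left(-4651\right) \left(- \frac{1}{24}\right) = \frac{4651}{24}$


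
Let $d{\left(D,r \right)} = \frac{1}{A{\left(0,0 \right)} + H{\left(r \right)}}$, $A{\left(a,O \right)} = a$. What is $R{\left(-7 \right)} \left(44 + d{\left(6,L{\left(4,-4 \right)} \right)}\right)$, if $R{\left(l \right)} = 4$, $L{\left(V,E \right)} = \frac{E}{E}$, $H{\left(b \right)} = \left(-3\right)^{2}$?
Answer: $\frac{1588}{9} \approx 176.44$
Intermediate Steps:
$H{\left(b \right)} = 9$
$L{\left(V,E \right)} = 1$
$d{\left(D,r \right)} = \frac{1}{9}$ ($d{\left(D,r \right)} = \frac{1}{0 + 9} = \frac{1}{9}$)
$R{\left(-7 \right)} \left(44 + d{\left(6,L{\left(4,-4 \right)} \right)}\right) = 4 \left(44 + \frac{1}{9}\right) = 4 \cdot \frac{397}{9} = \frac{1588}{9}$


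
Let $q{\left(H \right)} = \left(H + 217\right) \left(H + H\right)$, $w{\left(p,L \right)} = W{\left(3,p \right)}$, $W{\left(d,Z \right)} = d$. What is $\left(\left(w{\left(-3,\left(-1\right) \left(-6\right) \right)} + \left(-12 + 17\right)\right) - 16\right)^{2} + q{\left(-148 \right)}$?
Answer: $-20360$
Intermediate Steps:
$w{\left(p,L \right)} = 3$
$q{\left(H \right)} = 2 H \left(217 + H\right)$ ($q{\left(H \right)} = \left(217 + H\right) 2 H = 2 H \left(217 + H\right)$)
$\left(\left(w{\left(-3,\left(-1\right) \left(-6\right) \right)} + \left(-12 + 17\right)\right) - 16\right)^{2} + q{\left(-148 \right)} = \left(\left(3 + \left(-12 + 17\right)\right) - 16\right)^{2} + 2 \left(-148\right) \left(217 - 148\right) = \left(\left(3 + 5\right) - 16\right)^{2} + 2 \left(-148\right) 69 = \left(8 - 16\right)^{2} - 20424 = \left(-8\right)^{2} - 20424 = 64 - 20424 = -20360$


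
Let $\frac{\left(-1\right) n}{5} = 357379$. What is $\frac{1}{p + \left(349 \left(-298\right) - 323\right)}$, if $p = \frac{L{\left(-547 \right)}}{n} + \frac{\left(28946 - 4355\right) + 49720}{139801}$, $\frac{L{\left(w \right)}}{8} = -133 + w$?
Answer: $- \frac{49961941579}{5212252845934818} \approx -9.5855 \cdot 10^{-6}$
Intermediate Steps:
$n = -1786895$ ($n = \left(-5\right) 357379 = -1786895$)
$L{\left(w \right)} = -1064 + 8 w$ ($L{\left(w \right)} = 8 \left(-133 + w\right) = -1064 + 8 w$)
$p = \frac{26709294357}{49961941579}$ ($p = \frac{-1064 + 8 \left(-547\right)}{-1786895} + \frac{\left(28946 - 4355\right) + 49720}{139801} = \left(-1064 - 4376\right) \left(- \frac{1}{1786895}\right) + \left(24591 + 49720\right) \frac{1}{139801} = \left(-5440\right) \left(- \frac{1}{1786895}\right) + 74311 \cdot \frac{1}{139801} = \frac{1088}{357379} + \frac{74311}{139801} = \frac{26709294357}{49961941579} \approx 0.53459$)
$\frac{1}{p + \left(349 \left(-298\right) - 323\right)} = \frac{1}{\frac{26709294357}{49961941579} + \left(349 \left(-298\right) - 323\right)} = \frac{1}{\frac{26709294357}{49961941579} - 104325} = \frac{1}{- \frac{5212252845934818}{49961941579}} = - \frac{49961941579}{5212252845934818}$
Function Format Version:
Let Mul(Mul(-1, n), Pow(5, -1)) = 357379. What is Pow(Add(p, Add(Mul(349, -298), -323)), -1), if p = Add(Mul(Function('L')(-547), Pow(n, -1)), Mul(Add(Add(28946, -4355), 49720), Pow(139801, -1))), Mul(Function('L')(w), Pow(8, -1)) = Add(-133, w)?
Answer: Rational(-49961941579, 5212252845934818) ≈ -9.5855e-6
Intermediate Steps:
n = -1786895 (n = Mul(-5, 357379) = -1786895)
Function('L')(w) = Add(-1064, Mul(8, w)) (Function('L')(w) = Mul(8, Add(-133, w)) = Add(-1064, Mul(8, w)))
p = Rational(26709294357, 49961941579) (p = Add(Mul(Add(-1064, Mul(8, -547)), Pow(-1786895, -1)), Mul(Add(Add(28946, -4355), 49720), Pow(139801, -1))) = Add(Mul(Add(-1064, -4376), Rational(-1, 1786895)), Mul(Add(24591, 49720), Rational(1, 139801))) = Add(Mul(-5440, Rational(-1, 1786895)), Mul(74311, Rational(1, 139801))) = Add(Rational(1088, 357379), Rational(74311, 139801)) = Rational(26709294357, 49961941579) ≈ 0.53459)
Pow(Add(p, Add(Mul(349, -298), -323)), -1) = Pow(Add(Rational(26709294357, 49961941579), Add(Mul(349, -298), -323)), -1) = Pow(Add(Rational(26709294357, 49961941579), Add(-104002, -323)), -1) = Pow(Add(Rational(26709294357, 49961941579), -104325), -1) = Pow(Rational(-5212252845934818, 49961941579), -1) = Rational(-49961941579, 5212252845934818)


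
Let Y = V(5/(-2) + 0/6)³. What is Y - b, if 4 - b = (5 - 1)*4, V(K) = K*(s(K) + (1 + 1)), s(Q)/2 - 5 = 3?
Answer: -91113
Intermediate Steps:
s(Q) = 16 (s(Q) = 10 + 2*3 = 10 + 6 = 16)
V(K) = 18*K (V(K) = K*(16 + (1 + 1)) = K*(16 + 2) = K*18 = 18*K)
Y = -91125 (Y = (18*(5/(-2) + 0/6))³ = (18*(5*(-½) + 0*(⅙)))³ = (18*(-5/2 + 0))³ = (18*(-5/2))³ = (-45)³ = -91125)
b = -12 (b = 4 - (5 - 1)*4 = 4 - 4*4 = 4 - 1*16 = 4 - 16 = -12)
Y - b = -91125 - 1*(-12) = -91125 + 12 = -91113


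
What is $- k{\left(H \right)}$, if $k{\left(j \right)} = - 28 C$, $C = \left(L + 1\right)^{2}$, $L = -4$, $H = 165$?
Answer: $252$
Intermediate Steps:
$C = 9$ ($C = \left(-4 + 1\right)^{2} = \left(-3\right)^{2} = 9$)
$k{\left(j \right)} = -252$ ($k{\left(j \right)} = \left(-28\right) 9 = -252$)
$- k{\left(H \right)} = \left(-1\right) \left(-252\right) = 252$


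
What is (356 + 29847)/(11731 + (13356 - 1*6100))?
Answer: 30203/18987 ≈ 1.5907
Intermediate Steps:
(356 + 29847)/(11731 + (13356 - 1*6100)) = 30203/(11731 + (13356 - 6100)) = 30203/(11731 + 7256) = 30203/18987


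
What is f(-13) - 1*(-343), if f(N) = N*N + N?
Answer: 499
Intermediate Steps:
f(N) = N + N**2 (f(N) = N**2 + N = N + N**2)
f(-13) - 1*(-343) = -13*(1 - 13) - 1*(-343) = -13*(-12) + 343 = 156 + 343 = 499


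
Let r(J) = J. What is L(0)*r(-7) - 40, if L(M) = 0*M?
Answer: -40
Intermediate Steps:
L(M) = 0
L(0)*r(-7) - 40 = 0*(-7) - 40 = 0 - 40 = -40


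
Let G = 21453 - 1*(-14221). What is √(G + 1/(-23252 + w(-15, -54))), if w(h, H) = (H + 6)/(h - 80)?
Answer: 68083*√9387791/1104446 ≈ 188.88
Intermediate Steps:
w(h, H) = (6 + H)/(-80 + h)
G = 35674 (G = 21453 + 14221 = 35674)
√(G + 1/(-23252 + w(-15, -54))) = √(35674 + 1/(-23252 + (6 - 54)/(-80 - 15))) = √(35674 + 1/(-23252 - 48/(-95))) = √(35674 + 1/(-23252 - 1/95*(-48))) = √(35674 + 1/(-23252 + 48/95)) = √(35674 + 1/(-2208892/95)) = √(35674 - 95/2208892) = √(78800013113/2208892) = 68083*√9387791/1104446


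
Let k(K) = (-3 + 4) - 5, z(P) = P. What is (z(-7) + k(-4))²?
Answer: 121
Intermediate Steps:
k(K) = -4 (k(K) = 1 - 5 = -4)
(z(-7) + k(-4))² = (-7 - 4)² = (-11)² = 121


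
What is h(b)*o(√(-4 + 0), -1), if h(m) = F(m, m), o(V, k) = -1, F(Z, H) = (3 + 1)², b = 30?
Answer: -16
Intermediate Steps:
F(Z, H) = 16 (F(Z, H) = 4² = 16)
h(m) = 16
h(b)*o(√(-4 + 0), -1) = 16*(-1) = -16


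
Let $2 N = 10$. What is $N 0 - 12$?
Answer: $-12$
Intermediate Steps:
$N = 5$ ($N = \frac{1}{2} \cdot 10 = 5$)
$N 0 - 12 = 5 \cdot 0 - 12 = 0 - 12 = -12$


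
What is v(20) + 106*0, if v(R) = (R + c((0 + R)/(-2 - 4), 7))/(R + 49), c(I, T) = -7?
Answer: 13/69 ≈ 0.18841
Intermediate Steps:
v(R) = (-7 + R)/(49 + R) (v(R) = (R - 7)/(R + 49) = (-7 + R)/(49 + R))
v(20) + 106*0 = (-7 + 20)/(49 + 20) + 106*0 = 13/69 + 0 = 13/69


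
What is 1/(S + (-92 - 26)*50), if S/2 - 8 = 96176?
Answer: 1/186468 ≈ 5.3628e-6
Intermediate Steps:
S = 192368 (S = 16 + 2*96176 = 16 + 192352 = 192368)
1/(S + (-92 - 26)*50) = 1/(192368 + (-92 - 26)*50) = 1/(192368 - 118*50) = 1/(192368 - 5900) = 1/186468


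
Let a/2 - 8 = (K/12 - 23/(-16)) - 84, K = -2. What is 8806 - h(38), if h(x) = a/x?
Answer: 8034659/912 ≈ 8809.9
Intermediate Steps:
a = -3587/24 (a = 16 + 2*((-2/12 - 23/(-16)) - 84) = 16 + 2*((-2*1/12 - 23*(-1/16)) - 84) = 16 + 2*((-1/6 + 23/16) - 84) = 16 + 2*(61/48 - 84) = 16 + 2*(-3971/48) = 16 - 3971/24 = -3587/24 ≈ -149.46)
h(x) = -3587/(24*x)
8806 - h(38) = 8806 - (-3587)/(24*38) = 8806 - 1*(-3587/912) = 8806 + 3587/912 = 8034659/912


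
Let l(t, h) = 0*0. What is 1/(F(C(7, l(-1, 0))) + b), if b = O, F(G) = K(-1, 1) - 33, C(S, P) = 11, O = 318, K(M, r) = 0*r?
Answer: 1/285 ≈ 0.0035088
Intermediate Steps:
l(t, h) = 0
K(M, r) = 0
F(G) = -33 (F(G) = 0 - 33 = -33)
b = 318
1/(F(C(7, l(-1, 0))) + b) = 1/(-33 + 318) = 1/285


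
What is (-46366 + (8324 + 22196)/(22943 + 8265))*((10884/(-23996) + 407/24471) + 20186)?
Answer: -535966774693720020596/572672764629 ≈ -9.3590e+8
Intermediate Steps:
(-46366 + (8324 + 22196)/(22943 + 8265))*((10884/(-23996) + 407/24471) + 20186) = (-46366 + 30520/31208)*((10884*(-1/23996) + 407*(1/24471)) + 20186) = (-46366 + 30520*(1/31208))*((-2721/5999 + 407/24471) + 20186) = (-46366 + 3815/3901)*(-64143998/146801529 + 20186) = -180869951/3901*2963271520396/146801529 = -535966774693720020596/572672764629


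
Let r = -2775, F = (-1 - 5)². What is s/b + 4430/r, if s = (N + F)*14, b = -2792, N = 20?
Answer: -363604/193695 ≈ -1.8772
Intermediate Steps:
F = 36 (F = (-6)² = 36)
s = 784 (s = (20 + 36)*14 = 56*14 = 784)
s/b + 4430/r = 784/(-2792) + 4430/(-2775) = 784*(-1/2792) + 4430*(-1/2775) = -98/349 - 886/555 = -363604/193695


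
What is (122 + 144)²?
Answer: 70756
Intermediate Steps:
(122 + 144)² = 266² = 70756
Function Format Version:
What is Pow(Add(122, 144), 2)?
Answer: 70756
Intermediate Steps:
Pow(Add(122, 144), 2) = Pow(266, 2) = 70756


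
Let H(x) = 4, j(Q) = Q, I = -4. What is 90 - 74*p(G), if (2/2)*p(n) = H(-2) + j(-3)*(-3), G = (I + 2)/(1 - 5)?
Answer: -872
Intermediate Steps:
G = 1/2 (G = (-4 + 2)/(1 - 5) = -2/(-4) = -2*(-1/4) = 1/2 ≈ 0.50000)
p(n) = 13 (p(n) = 4 - 3*(-3) = 4 + 9 = 13)
90 - 74*p(G) = 90 - 74*13 = 90 - 962 = -872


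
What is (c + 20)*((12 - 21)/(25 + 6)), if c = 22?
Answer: -378/31 ≈ -12.194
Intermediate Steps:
(c + 20)*((12 - 21)/(25 + 6)) = (22 + 20)*((12 - 21)/(25 + 6)) = 42*(-9/31) = -378/31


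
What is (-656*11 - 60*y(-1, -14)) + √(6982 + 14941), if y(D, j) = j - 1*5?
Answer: -6076 + √21923 ≈ -5927.9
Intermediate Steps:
y(D, j) = -5 + j (y(D, j) = j - 5 = -5 + j)
(-656*11 - 60*y(-1, -14)) + √(6982 + 14941) = (-656*11 - 60*(-5 - 14)) + √(6982 + 14941) = (-7216 - 60*(-19)) + √21923 = (-7216 + 1140) + √21923 = -6076 + √21923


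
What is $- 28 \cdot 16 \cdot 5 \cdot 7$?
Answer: $-15680$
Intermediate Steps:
$- 28 \cdot 16 \cdot 5 \cdot 7 = \left(-28\right) 80 \cdot 7 = \left(-2240\right) 7 = -15680$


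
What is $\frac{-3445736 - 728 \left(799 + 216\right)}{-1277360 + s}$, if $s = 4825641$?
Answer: $- \frac{4184656}{3548281} \approx -1.1793$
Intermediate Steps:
$\frac{-3445736 - 728 \left(799 + 216\right)}{-1277360 + s} = \frac{-3445736 - 728 \left(799 + 216\right)}{-1277360 + 4825641} = \frac{-3445736 - 738920}{3548281} = \left(-3445736 - 738920\right) \frac{1}{3548281} = \left(-4184656\right) \frac{1}{3548281} = - \frac{4184656}{3548281}$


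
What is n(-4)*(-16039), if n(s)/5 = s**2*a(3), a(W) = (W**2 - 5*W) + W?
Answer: 3849360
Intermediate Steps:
a(W) = W**2 - 4*W
n(s) = -15*s**2 (n(s) = 5*(s**2*(3*(-4 + 3))) = 5*(s**2*(3*(-1))) = 5*(s**2*(-3)) = 5*(-3*s**2) = -15*s**2)
n(-4)*(-16039) = -15*(-4)**2*(-16039) = -15*16*(-16039) = -240*(-16039) = 3849360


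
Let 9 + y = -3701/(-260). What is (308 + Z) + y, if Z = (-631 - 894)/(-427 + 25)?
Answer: 16567891/52260 ≈ 317.03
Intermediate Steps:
y = 1361/260 (y = -9 - 3701/(-260) = -9 - 3701*(-1/260) = -9 + 3701/260 = 1361/260 ≈ 5.2346)
Z = 1525/402 (Z = -1525/(-402) = -1525*(-1/402) = 1525/402 ≈ 3.7935)
(308 + Z) + y = (308 + 1525/402) + 1361/260 = 125341/402 + 1361/260 = 16567891/52260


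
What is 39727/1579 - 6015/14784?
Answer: 192608761/7781312 ≈ 24.753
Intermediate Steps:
39727/1579 - 6015/14784 = 39727*(1/1579) - 6015*1/14784 = 39727/1579 - 2005/4928 = 192608761/7781312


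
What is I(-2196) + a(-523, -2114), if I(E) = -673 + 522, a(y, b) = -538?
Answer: -689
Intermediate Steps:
I(E) = -151
I(-2196) + a(-523, -2114) = -151 - 538 = -689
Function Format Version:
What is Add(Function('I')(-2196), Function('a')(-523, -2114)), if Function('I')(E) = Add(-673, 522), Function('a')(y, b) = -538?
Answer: -689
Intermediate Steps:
Function('I')(E) = -151
Add(Function('I')(-2196), Function('a')(-523, -2114)) = Add(-151, -538) = -689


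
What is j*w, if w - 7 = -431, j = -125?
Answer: 53000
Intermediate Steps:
w = -424 (w = 7 - 431 = -424)
j*w = -125*(-424) = 53000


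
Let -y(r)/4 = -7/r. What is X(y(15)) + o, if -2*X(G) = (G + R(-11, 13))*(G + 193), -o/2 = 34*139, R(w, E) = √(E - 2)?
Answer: -2167622/225 - 2923*√11/30 ≈ -9957.0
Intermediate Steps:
y(r) = 28/r (y(r) = -(-28)/r = 28/r)
R(w, E) = √(-2 + E)
o = -9452 (o = -68*139 = -2*4726 = -9452)
X(G) = -(193 + G)*(G + √11)/2 (X(G) = -(G + √(-2 + 13))*(G + 193)/2 = -(G + √11)*(193 + G)/2 = -(193 + G)*(G + √11)/2)
X(y(15)) + o = (-2702/15 - 193*√11/2 - (28/15)²/2 - 28/15*√11/2) - 9452 = (-2702/15 - 193*√11/2 - (28*(1/15))²/2 - 28*(1/15)*√11/2) - 9452 = (-193/2*28/15 - 193*√11/2 - (28/15)²/2 - ½*28/15*√11) - 9452 = (-2702/15 - 193*√11/2 - ½*784/225 - 14*√11/15) - 9452 = (-2702/15 - 193*√11/2 - 392/225 - 14*√11/15) - 9452 = (-40922/225 - 2923*√11/30) - 9452 = -2167622/225 - 2923*√11/30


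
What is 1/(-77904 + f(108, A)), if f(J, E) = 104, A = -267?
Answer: -1/77800 ≈ -1.2853e-5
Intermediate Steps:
1/(-77904 + f(108, A)) = 1/(-77904 + 104) = 1/(-77800) = -1/77800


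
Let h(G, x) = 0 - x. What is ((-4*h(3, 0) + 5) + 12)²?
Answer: 289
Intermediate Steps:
h(G, x) = -x
((-4*h(3, 0) + 5) + 12)² = ((-(-4)*0 + 5) + 12)² = ((-4*0 + 5) + 12)² = ((0 + 5) + 12)² = (5 + 12)² = 17² = 289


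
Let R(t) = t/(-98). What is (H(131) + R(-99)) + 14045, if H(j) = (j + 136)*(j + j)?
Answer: 8232001/98 ≈ 84000.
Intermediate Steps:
H(j) = 2*j*(136 + j) (H(j) = (136 + j)*(2*j) = 2*j*(136 + j))
R(t) = -t/98 (R(t) = t*(-1/98) = -t/98)
(H(131) + R(-99)) + 14045 = (2*131*(136 + 131) - 1/98*(-99)) + 14045 = (2*131*267 + 99/98) + 14045 = (69954 + 99/98) + 14045 = 6855591/98 + 14045 = 8232001/98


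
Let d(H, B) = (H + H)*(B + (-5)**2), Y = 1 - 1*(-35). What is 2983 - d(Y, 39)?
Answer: -1625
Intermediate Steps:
Y = 36 (Y = 1 + 35 = 36)
d(H, B) = 2*H*(25 + B) (d(H, B) = (2*H)*(B + 25) = (2*H)*(25 + B) = 2*H*(25 + B))
2983 - d(Y, 39) = 2983 - 2*36*(25 + 39) = 2983 - 2*36*64 = 2983 - 1*4608 = 2983 - 4608 = -1625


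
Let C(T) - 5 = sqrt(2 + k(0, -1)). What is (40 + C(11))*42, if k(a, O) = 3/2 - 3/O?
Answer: 1890 + 21*sqrt(26) ≈ 1997.1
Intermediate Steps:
k(a, O) = 3/2 - 3/O (k(a, O) = 3*(1/2) - 3/O = 3/2 - 3/O)
C(T) = 5 + sqrt(26)/2 (C(T) = 5 + sqrt(2 + (3/2 - 3/(-1))) = 5 + sqrt(2 + (3/2 - 3*(-1))) = 5 + sqrt(2 + (3/2 + 3)) = 5 + sqrt(2 + 9/2) = 5 + sqrt(13/2) = 5 + sqrt(26)/2)
(40 + C(11))*42 = (40 + (5 + sqrt(26)/2))*42 = (45 + sqrt(26)/2)*42 = 1890 + 21*sqrt(26)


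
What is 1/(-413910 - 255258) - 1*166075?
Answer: -111132075601/669168 ≈ -1.6608e+5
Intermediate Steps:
1/(-413910 - 255258) - 1*166075 = 1/(-669168) - 166075 = -1/669168 - 166075 = -111132075601/669168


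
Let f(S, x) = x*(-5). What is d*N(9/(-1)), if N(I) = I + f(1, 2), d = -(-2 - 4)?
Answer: -114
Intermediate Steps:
f(S, x) = -5*x
d = 6 (d = -1*(-6) = 6)
N(I) = -10 + I (N(I) = I - 5*2 = I - 10 = -10 + I)
d*N(9/(-1)) = 6*(-10 + 9/(-1)) = 6*(-10 + 9*(-1)) = 6*(-10 - 9) = 6*(-19) = -114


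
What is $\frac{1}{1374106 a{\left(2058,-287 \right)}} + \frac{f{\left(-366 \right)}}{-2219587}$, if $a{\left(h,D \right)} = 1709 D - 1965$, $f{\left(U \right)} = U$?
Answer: $\frac{247663322825021}{1501940701217995456} \approx 0.0001649$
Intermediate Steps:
$a{\left(h,D \right)} = -1965 + 1709 D$
$\frac{1}{1374106 a{\left(2058,-287 \right)}} + \frac{f{\left(-366 \right)}}{-2219587} = \frac{1}{1374106 \left(-1965 + 1709 \left(-287\right)\right)} - \frac{366}{-2219587} = \frac{1}{1374106 \left(-1965 - 490483\right)} - - \frac{366}{2219587} = \frac{1}{1374106 \left(-492448\right)} + \frac{366}{2219587} = \frac{1}{1374106} \left(- \frac{1}{492448}\right) + \frac{366}{2219587} = - \frac{1}{676675751488} + \frac{366}{2219587} = \frac{247663322825021}{1501940701217995456}$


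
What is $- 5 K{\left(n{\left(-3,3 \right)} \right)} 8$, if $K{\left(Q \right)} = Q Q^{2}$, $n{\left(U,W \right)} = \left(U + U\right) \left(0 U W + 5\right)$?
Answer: $1080000$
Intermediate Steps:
$n{\left(U,W \right)} = 10 U$ ($n{\left(U,W \right)} = 2 U \left(0 W + 5\right) = 2 U \left(0 + 5\right) = 2 U 5 = 10 U$)
$K{\left(Q \right)} = Q^{3}$
$- 5 K{\left(n{\left(-3,3 \right)} \right)} 8 = - 5 \left(10 \left(-3\right)\right)^{3} \cdot 8 = - 5 \left(-30\right)^{3} \cdot 8 = \left(-5\right) \left(-27000\right) 8 = 135000 \cdot 8 = 1080000$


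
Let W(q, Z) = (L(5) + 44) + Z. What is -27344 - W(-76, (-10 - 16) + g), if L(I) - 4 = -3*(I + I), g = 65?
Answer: -27401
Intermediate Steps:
L(I) = 4 - 6*I (L(I) = 4 - 3*(I + I) = 4 - 6*I)
W(q, Z) = 18 + Z (W(q, Z) = ((4 - 6*5) + 44) + Z = ((4 - 30) + 44) + Z = (-26 + 44) + Z = 18 + Z)
-27344 - W(-76, (-10 - 16) + g) = -27344 - (18 + ((-10 - 16) + 65)) = -27344 - (18 + (-26 + 65)) = -27344 - (18 + 39) = -27344 - 1*57 = -27344 - 57 = -27401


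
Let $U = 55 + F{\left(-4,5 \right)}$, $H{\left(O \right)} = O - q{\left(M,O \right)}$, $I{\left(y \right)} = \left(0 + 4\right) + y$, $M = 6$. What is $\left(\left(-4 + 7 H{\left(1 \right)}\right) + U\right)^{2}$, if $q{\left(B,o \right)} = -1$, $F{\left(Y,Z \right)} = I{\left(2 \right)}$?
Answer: $5041$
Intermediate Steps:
$I{\left(y \right)} = 4 + y$
$F{\left(Y,Z \right)} = 6$ ($F{\left(Y,Z \right)} = 4 + 2 = 6$)
$H{\left(O \right)} = 1 + O$ ($H{\left(O \right)} = O - -1 = O + 1 = 1 + O$)
$U = 61$ ($U = 55 + 6 = 61$)
$\left(\left(-4 + 7 H{\left(1 \right)}\right) + U\right)^{2} = \left(\left(-4 + 7 \left(1 + 1\right)\right) + 61\right)^{2} = \left(\left(-4 + 7 \cdot 2\right) + 61\right)^{2} = \left(\left(-4 + 14\right) + 61\right)^{2} = \left(10 + 61\right)^{2} = 71^{2} = 5041$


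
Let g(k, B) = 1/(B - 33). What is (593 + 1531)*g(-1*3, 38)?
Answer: 2124/5 ≈ 424.80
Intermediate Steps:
g(k, B) = 1/(-33 + B)
(593 + 1531)*g(-1*3, 38) = (593 + 1531)/(-33 + 38) = 2124/5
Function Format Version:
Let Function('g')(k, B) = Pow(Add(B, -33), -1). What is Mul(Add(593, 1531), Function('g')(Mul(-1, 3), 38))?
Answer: Rational(2124, 5) ≈ 424.80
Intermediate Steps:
Function('g')(k, B) = Pow(Add(-33, B), -1)
Mul(Add(593, 1531), Function('g')(Mul(-1, 3), 38)) = Mul(Add(593, 1531), Pow(Add(-33, 38), -1)) = Mul(2124, Pow(5, -1)) = Mul(2124, Rational(1, 5)) = Rational(2124, 5)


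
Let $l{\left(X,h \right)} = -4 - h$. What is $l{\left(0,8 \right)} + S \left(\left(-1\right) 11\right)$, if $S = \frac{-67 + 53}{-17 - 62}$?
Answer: $- \frac{1102}{79} \approx -13.949$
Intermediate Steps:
$S = \frac{14}{79}$ ($S = - \frac{14}{-79} = \left(-14\right) \left(- \frac{1}{79}\right) = \frac{14}{79} \approx 0.17722$)
$l{\left(0,8 \right)} + S \left(\left(-1\right) 11\right) = \left(-4 - 8\right) + \frac{14 \left(\left(-1\right) 11\right)}{79} = \left(-4 - 8\right) + \frac{14}{79} \left(-11\right) = -12 - \frac{154}{79} = - \frac{1102}{79}$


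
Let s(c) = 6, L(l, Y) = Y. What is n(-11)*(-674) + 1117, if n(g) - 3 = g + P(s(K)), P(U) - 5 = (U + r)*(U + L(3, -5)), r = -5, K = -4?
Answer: 2465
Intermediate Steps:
P(U) = 5 + (-5 + U)² (P(U) = 5 + (U - 5)*(U - 5) = 5 + (-5 + U)*(-5 + U) = 5 + (-5 + U)²)
n(g) = 9 + g (n(g) = 3 + (g + (30 + 6² - 10*6)) = 3 + (g + (30 + 36 - 60)) = 3 + (g + 6) = 3 + (6 + g) = 9 + g)
n(-11)*(-674) + 1117 = (9 - 11)*(-674) + 1117 = -2*(-674) + 1117 = 1348 + 1117 = 2465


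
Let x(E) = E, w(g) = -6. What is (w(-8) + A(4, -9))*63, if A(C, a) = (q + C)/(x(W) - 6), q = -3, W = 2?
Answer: -1575/4 ≈ -393.75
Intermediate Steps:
A(C, a) = ¾ - C/4 (A(C, a) = (-3 + C)/(2 - 6) = (-3 + C)/(-4) = (-3 + C)*(-¼) = ¾ - C/4)
(w(-8) + A(4, -9))*63 = (-6 + (¾ - ¼*4))*63 = (-6 + (¾ - 1))*63 = (-6 - ¼)*63 = -25/4*63 = -1575/4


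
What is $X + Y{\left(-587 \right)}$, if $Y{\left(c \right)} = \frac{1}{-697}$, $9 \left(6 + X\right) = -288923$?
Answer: $- \frac{201416978}{6273} \approx -32109.0$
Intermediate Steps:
$X = - \frac{288977}{9}$ ($X = -6 + \frac{1}{9} \left(-288923\right) = -6 - \frac{288923}{9} = - \frac{288977}{9} \approx -32109.0$)
$Y{\left(c \right)} = - \frac{1}{697}$
$X + Y{\left(-587 \right)} = - \frac{288977}{9} - \frac{1}{697} = - \frac{201416978}{6273}$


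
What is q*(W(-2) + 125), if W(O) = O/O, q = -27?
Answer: -3402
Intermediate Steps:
W(O) = 1
q*(W(-2) + 125) = -27*(1 + 125) = -27*126 = -3402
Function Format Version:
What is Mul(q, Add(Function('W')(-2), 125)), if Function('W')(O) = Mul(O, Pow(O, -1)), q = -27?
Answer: -3402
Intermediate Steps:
Function('W')(O) = 1
Mul(q, Add(Function('W')(-2), 125)) = Mul(-27, Add(1, 125)) = Mul(-27, 126) = -3402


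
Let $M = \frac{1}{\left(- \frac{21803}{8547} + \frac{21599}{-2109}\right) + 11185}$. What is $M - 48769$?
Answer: $- \frac{29493675719844}{604762775} \approx -48769.0$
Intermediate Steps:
$M = \frac{54131}{604762775}$ ($M = \frac{1}{\left(\left(-21803\right) \frac{1}{8547} + 21599 \left(- \frac{1}{2109}\right)\right) + 11185} = \frac{1}{\left(- \frac{21803}{8547} - \frac{21599}{2109}\right) + 11185} = \frac{1}{- \frac{692460}{54131} + 11185} = \frac{1}{\frac{604762775}{54131}} = \frac{54131}{604762775} \approx 8.9508 \cdot 10^{-5}$)
$M - 48769 = \frac{54131}{604762775} - 48769 = - \frac{29493675719844}{604762775}$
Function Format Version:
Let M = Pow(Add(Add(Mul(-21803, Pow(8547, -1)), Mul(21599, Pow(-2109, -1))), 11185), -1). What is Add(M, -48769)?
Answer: Rational(-29493675719844, 604762775) ≈ -48769.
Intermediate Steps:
M = Rational(54131, 604762775) (M = Pow(Add(Add(Mul(-21803, Rational(1, 8547)), Mul(21599, Rational(-1, 2109))), 11185), -1) = Pow(Add(Add(Rational(-21803, 8547), Rational(-21599, 2109)), 11185), -1) = Pow(Add(Rational(-692460, 54131), 11185), -1) = Pow(Rational(604762775, 54131), -1) = Rational(54131, 604762775) ≈ 8.9508e-5)
Add(M, -48769) = Add(Rational(54131, 604762775), -48769) = Rational(-29493675719844, 604762775)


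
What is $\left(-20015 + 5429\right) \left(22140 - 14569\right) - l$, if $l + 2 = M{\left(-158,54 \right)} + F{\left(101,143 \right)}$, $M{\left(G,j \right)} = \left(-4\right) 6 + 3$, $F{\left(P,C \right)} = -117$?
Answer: $-110430466$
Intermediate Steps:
$M{\left(G,j \right)} = -21$ ($M{\left(G,j \right)} = -24 + 3 = -21$)
$l = -140$ ($l = -2 - 138 = -140$)
$\left(-20015 + 5429\right) \left(22140 - 14569\right) - l = \left(-20015 + 5429\right) \left(22140 - 14569\right) - -140 = \left(-14586\right) 7571 + 140 = -110430606 + 140 = -110430466$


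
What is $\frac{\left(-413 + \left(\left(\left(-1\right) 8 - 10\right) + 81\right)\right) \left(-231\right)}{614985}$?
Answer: $\frac{770}{5857} \approx 0.13147$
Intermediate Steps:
$\frac{\left(-413 + \left(\left(\left(-1\right) 8 - 10\right) + 81\right)\right) \left(-231\right)}{614985} = \left(-413 + \left(\left(-8 - 10\right) + 81\right)\right) \left(-231\right) \frac{1}{614985} = \left(-413 + \left(-18 + 81\right)\right) \left(-231\right) \frac{1}{614985} = \left(-413 + 63\right) \left(-231\right) \frac{1}{614985} = \left(-350\right) \left(-231\right) \frac{1}{614985} = 80850 \cdot \frac{1}{614985} = \frac{770}{5857}$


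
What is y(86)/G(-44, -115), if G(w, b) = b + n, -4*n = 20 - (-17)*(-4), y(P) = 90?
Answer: -90/103 ≈ -0.87379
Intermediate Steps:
n = 12 (n = -(20 - (-17)*(-4))/4 = -(20 - 1*68)/4 = -(20 - 68)/4 = -1/4*(-48) = 12)
G(w, b) = 12 + b (G(w, b) = b + 12 = 12 + b)
y(86)/G(-44, -115) = 90/(12 - 115) = 90/(-103) = 90*(-1/103) = -90/103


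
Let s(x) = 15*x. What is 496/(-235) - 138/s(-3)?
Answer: 674/705 ≈ 0.95603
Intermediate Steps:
496/(-235) - 138/s(-3) = 496/(-235) - 138/(15*(-3)) = 496*(-1/235) - 138/(-45) = -496/235 - 138*(-1/45) = -496/235 + 46/15 = 674/705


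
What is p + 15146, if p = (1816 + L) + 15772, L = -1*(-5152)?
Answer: 37886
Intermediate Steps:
L = 5152
p = 22740 (p = (1816 + 5152) + 15772 = 6968 + 15772 = 22740)
p + 15146 = 22740 + 15146 = 37886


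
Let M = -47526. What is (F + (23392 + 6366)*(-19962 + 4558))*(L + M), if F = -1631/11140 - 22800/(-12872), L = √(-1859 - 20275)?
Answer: 195244923521310383037/8962130 - 8216341519223599*I*√22134/17924260 ≈ 2.1786e+13 - 6.8197e+10*I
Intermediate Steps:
L = I*√22134 (L = √(-22134) = I*√22134 ≈ 148.77*I)
F = 29124721/17924260 (F = -1631*1/11140 - 22800*(-1/12872) = -1631/11140 + 2850/1609 = 29124721/17924260 ≈ 1.6249)
(F + (23392 + 6366)*(-19962 + 4558))*(L + M) = (29124721/17924260 + (23392 + 6366)*(-19962 + 4558))*(I*√22134 - 47526) = (29124721/17924260 + 29758*(-15404))*(-47526 + I*√22134) = (29124721/17924260 - 458392232)*(-47526 + I*√22134) = -8216341519223599*(-47526 + I*√22134)/17924260 = 195244923521310383037/8962130 - 8216341519223599*I*√22134/17924260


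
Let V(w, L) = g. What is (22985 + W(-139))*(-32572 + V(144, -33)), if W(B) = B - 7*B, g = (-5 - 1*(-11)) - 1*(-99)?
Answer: -773331473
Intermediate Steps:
g = 105 (g = (-5 + 11) + 99 = 6 + 99 = 105)
V(w, L) = 105
W(B) = -6*B
(22985 + W(-139))*(-32572 + V(144, -33)) = (22985 - 6*(-139))*(-32572 + 105) = (22985 + 834)*(-32467) = 23819*(-32467) = -773331473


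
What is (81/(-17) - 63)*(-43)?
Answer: 49536/17 ≈ 2913.9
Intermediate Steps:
(81/(-17) - 63)*(-43) = (81*(-1/17) - 63)*(-43) = (-81/17 - 63)*(-43) = -1152/17*(-43) = 49536/17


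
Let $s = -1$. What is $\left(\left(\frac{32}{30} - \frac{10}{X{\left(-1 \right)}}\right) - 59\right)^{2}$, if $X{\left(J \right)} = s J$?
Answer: $\frac{1038361}{225} \approx 4614.9$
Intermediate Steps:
$X{\left(J \right)} = - J$
$\left(\left(\frac{32}{30} - \frac{10}{X{\left(-1 \right)}}\right) - 59\right)^{2} = \left(\left(\frac{32}{30} - \frac{10}{\left(-1\right) \left(-1\right)}\right) - 59\right)^{2} = \left(\left(32 \cdot \frac{1}{30} - \frac{10}{1}\right) - 59\right)^{2} = \left(\left(\frac{16}{15} - 10\right) - 59\right)^{2} = \left(- \frac{134}{15} - 59\right)^{2} = \left(- \frac{1019}{15}\right)^{2} = \frac{1038361}{225}$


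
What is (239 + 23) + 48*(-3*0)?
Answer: 262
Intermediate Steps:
(239 + 23) + 48*(-3*0) = 262 + 48*0 = 262 + 0 = 262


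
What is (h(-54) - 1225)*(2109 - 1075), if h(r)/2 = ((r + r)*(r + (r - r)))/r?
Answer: -1489994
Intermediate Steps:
h(r) = 4*r (h(r) = 2*(((r + r)*(r + (r - r)))/r) = 2*(((2*r)*(r + 0))/r) = 2*(((2*r)*r)/r) = 2*((2*r**2)/r) = 2*(2*r) = 4*r)
(h(-54) - 1225)*(2109 - 1075) = (4*(-54) - 1225)*(2109 - 1075) = (-216 - 1225)*1034 = -1441*1034 = -1489994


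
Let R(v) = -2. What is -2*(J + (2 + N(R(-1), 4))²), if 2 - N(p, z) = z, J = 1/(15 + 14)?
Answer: -2/29 ≈ -0.068966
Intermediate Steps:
J = 1/29 ≈ 0.034483
N(p, z) = 2 - z
-2*(J + (2 + N(R(-1), 4))²) = -2*(1/29 + (2 + (2 - 1*4))²) = -2*(1/29 + (2 + (2 - 4))²) = -2*(1/29 + (2 - 2)²) = -2*(1/29 + 0²) = -2*(1/29 + 0) = -2*1/29 = -2/29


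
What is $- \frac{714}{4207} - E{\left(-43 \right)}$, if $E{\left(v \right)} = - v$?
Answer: $- \frac{25945}{601} \approx -43.17$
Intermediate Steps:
$- \frac{714}{4207} - E{\left(-43 \right)} = - \frac{714}{4207} - \left(-1\right) \left(-43\right) = \left(-714\right) \frac{1}{4207} - 43 = - \frac{102}{601} - 43 = - \frac{25945}{601}$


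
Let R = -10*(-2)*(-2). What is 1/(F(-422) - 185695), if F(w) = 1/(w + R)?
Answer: -462/85791091 ≈ -5.3852e-6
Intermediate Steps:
R = -40 (R = 20*(-2) = -40)
F(w) = 1/(-40 + w) (F(w) = 1/(w - 40) = 1/(-40 + w))
1/(F(-422) - 185695) = 1/(1/(-40 - 422) - 185695) = 1/(1/(-462) - 185695) = 1/(-1/462 - 185695) = 1/(-85791091/462) = -462/85791091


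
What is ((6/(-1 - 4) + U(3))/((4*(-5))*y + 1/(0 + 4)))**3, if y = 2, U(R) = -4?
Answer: 1124864/502459875 ≈ 0.0022387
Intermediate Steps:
((6/(-1 - 4) + U(3))/((4*(-5))*y + 1/(0 + 4)))**3 = ((6/(-1 - 4) - 4)/((4*(-5))*2 + 1/(0 + 4)))**3 = ((6/(-5) - 4)/(-20*2 + 1/4))**3 = ((-1/5*6 - 4)/(-40 + 1/4))**3 = ((-6/5 - 4)/(-159/4))**3 = (-26/5*(-4/159))**3 = (104/795)**3 = 1124864/502459875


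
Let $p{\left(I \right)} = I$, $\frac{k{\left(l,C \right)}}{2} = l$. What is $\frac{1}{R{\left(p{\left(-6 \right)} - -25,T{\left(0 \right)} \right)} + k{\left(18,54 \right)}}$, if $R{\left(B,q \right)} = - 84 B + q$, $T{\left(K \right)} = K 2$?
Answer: $- \frac{1}{1560} \approx -0.00064103$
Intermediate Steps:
$k{\left(l,C \right)} = 2 l$
$T{\left(K \right)} = 2 K$
$R{\left(B,q \right)} = q - 84 B$
$\frac{1}{R{\left(p{\left(-6 \right)} - -25,T{\left(0 \right)} \right)} + k{\left(18,54 \right)}} = \frac{1}{\left(2 \cdot 0 - 84 \left(-6 - -25\right)\right) + 2 \cdot 18} = \frac{1}{\left(0 - 84 \left(-6 + 25\right)\right) + 36} = \frac{1}{\left(0 - 1596\right) + 36} = \frac{1}{-1596 + 36} = \frac{1}{-1560} = - \frac{1}{1560}$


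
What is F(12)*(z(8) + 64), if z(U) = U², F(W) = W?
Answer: 1536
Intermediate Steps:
F(12)*(z(8) + 64) = 12*(8² + 64) = 12*(64 + 64) = 12*128 = 1536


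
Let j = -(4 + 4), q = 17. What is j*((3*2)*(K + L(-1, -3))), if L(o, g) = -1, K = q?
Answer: -768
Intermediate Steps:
K = 17
j = -8 (j = -1*8 = -8)
j*((3*2)*(K + L(-1, -3))) = -8*3*2*(17 - 1) = -48*16 = -8*96 = -768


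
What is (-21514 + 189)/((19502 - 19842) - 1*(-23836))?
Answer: -21325/23496 ≈ -0.90760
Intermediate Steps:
(-21514 + 189)/((19502 - 19842) - 1*(-23836)) = -21325/(-340 + 23836) = -21325/23496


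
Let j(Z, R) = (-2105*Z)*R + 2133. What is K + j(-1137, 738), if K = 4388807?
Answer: 1770709070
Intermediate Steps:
j(Z, R) = 2133 - 2105*R*Z (j(Z, R) = -2105*R*Z + 2133 = 2133 - 2105*R*Z)
K + j(-1137, 738) = 4388807 + (2133 - 2105*738*(-1137)) = 4388807 + (2133 + 1766318130) = 4388807 + 1766320263 = 1770709070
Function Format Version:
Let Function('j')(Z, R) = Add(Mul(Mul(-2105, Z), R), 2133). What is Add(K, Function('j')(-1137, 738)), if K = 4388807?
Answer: 1770709070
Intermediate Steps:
Function('j')(Z, R) = Add(2133, Mul(-2105, R, Z)) (Function('j')(Z, R) = Add(Mul(-2105, R, Z), 2133) = Add(2133, Mul(-2105, R, Z)))
Add(K, Function('j')(-1137, 738)) = Add(4388807, Add(2133, Mul(-2105, 738, -1137))) = Add(4388807, Add(2133, 1766318130)) = Add(4388807, 1766320263) = 1770709070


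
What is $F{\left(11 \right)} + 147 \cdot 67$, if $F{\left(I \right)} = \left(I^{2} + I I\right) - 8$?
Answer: $10083$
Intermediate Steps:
$F{\left(I \right)} = -8 + 2 I^{2}$ ($F{\left(I \right)} = \left(I^{2} + I^{2}\right) - 8 = 2 I^{2} - 8 = -8 + 2 I^{2}$)
$F{\left(11 \right)} + 147 \cdot 67 = \left(-8 + 2 \cdot 11^{2}\right) + 147 \cdot 67 = \left(-8 + 2 \cdot 121\right) + 9849 = \left(-8 + 242\right) + 9849 = 234 + 9849 = 10083$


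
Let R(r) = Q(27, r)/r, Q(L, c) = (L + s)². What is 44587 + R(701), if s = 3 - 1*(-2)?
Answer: 31256511/701 ≈ 44588.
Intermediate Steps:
s = 5 (s = 3 + 2 = 5)
Q(L, c) = (5 + L)² (Q(L, c) = (L + 5)² = (5 + L)²)
R(r) = 1024/r (R(r) = (5 + 27)²/r = 32²/r = 1024/r)
44587 + R(701) = 44587 + 1024/701 = 31256511/701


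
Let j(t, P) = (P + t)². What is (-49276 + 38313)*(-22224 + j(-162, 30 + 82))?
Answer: 216234212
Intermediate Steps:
(-49276 + 38313)*(-22224 + j(-162, 30 + 82)) = (-49276 + 38313)*(-22224 + ((30 + 82) - 162)²) = -10963*(-22224 + (112 - 162)²) = -10963*(-22224 + (-50)²) = -10963*(-22224 + 2500) = -10963*(-19724) = 216234212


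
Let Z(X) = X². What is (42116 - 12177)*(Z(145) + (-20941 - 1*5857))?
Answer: -172837847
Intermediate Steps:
(42116 - 12177)*(Z(145) + (-20941 - 1*5857)) = (42116 - 12177)*(145² + (-20941 - 1*5857)) = 29939*(21025 + (-20941 - 5857)) = 29939*(21025 - 26798) = 29939*(-5773) = -172837847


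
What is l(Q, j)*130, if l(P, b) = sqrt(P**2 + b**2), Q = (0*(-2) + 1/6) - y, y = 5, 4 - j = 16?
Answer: 325*sqrt(241)/3 ≈ 1681.8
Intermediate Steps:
j = -12 (j = 4 - 1*16 = 4 - 16 = -12)
Q = -29/6 (Q = (0*(-2) + 1/6) - 1*5 = (0 + 1/6) - 5 = 1/6 - 5 = -29/6 ≈ -4.8333)
l(Q, j)*130 = sqrt((-29/6)**2 + (-12)**2)*130 = sqrt(841/36 + 144)*130 = sqrt(6025/36)*130 = (5*sqrt(241)/6)*130 = 325*sqrt(241)/3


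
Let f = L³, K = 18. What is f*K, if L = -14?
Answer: -49392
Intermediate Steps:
f = -2744 (f = (-14)³ = -2744)
f*K = -2744*18 = -49392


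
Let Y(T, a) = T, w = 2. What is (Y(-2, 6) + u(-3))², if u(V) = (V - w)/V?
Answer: ⅑ ≈ 0.11111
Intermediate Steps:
u(V) = (-2 + V)/V (u(V) = (V - 1*2)/V = (V - 2)/V = (-2 + V)/V)
(Y(-2, 6) + u(-3))² = (-2 + (-2 - 3)/(-3))² = (-2 - ⅓*(-5))² = (-2 + 5/3)² = (-⅓)² = ⅑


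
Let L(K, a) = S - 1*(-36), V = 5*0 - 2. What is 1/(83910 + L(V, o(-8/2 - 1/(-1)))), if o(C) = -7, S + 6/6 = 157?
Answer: 1/84102 ≈ 1.1890e-5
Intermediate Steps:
S = 156 (S = -1 + 157 = 156)
V = -2 (V = 0 - 2 = -2)
L(K, a) = 192 (L(K, a) = 156 - 1*(-36) = 156 + 36 = 192)
1/(83910 + L(V, o(-8/2 - 1/(-1)))) = 1/(83910 + 192) = 1/84102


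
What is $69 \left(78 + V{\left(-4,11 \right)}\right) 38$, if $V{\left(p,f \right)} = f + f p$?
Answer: $117990$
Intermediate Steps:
$69 \left(78 + V{\left(-4,11 \right)}\right) 38 = 69 \left(78 + 11 \left(1 - 4\right)\right) 38 = 69 \left(78 + 11 \left(-3\right)\right) 38 = 69 \left(78 - 33\right) 38 = 69 \cdot 45 \cdot 38 = 69 \cdot 1710 = 117990$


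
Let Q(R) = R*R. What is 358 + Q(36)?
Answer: 1654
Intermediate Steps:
Q(R) = R²
358 + Q(36) = 358 + 36² = 358 + 1296 = 1654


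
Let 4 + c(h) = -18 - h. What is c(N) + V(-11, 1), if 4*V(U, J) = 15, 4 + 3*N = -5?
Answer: -61/4 ≈ -15.250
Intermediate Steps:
N = -3 (N = -4/3 + (1/3)*(-5) = -4/3 - 5/3 = -3)
c(h) = -22 - h (c(h) = -4 + (-18 - h) = -22 - h)
V(U, J) = 15/4 (V(U, J) = (1/4)*15 = 15/4)
c(N) + V(-11, 1) = (-22 - 1*(-3)) + 15/4 = (-22 + 3) + 15/4 = -19 + 15/4 = -61/4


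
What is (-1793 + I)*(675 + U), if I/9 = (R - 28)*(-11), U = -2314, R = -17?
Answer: -4363018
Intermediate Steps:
I = 4455 (I = 9*((-17 - 28)*(-11)) = 9*(-45*(-11)) = 9*495 = 4455)
(-1793 + I)*(675 + U) = (-1793 + 4455)*(675 - 2314) = 2662*(-1639) = -4363018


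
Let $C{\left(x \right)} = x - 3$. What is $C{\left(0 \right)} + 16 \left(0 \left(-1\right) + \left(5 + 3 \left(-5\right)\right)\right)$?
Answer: $-163$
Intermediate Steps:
$C{\left(x \right)} = -3 + x$
$C{\left(0 \right)} + 16 \left(0 \left(-1\right) + \left(5 + 3 \left(-5\right)\right)\right) = \left(-3 + 0\right) + 16 \left(0 \left(-1\right) + \left(5 + 3 \left(-5\right)\right)\right) = -3 + 16 \left(0 + \left(5 - 15\right)\right) = -3 + 16 \left(0 - 10\right) = -3 + 16 \left(-10\right) = -3 - 160 = -163$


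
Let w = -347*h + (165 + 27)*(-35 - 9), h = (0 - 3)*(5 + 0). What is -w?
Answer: 3243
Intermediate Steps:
h = -15 (h = -3*5 = -15)
w = -3243 (w = -347*(-15) + (165 + 27)*(-35 - 9) = 5205 + 192*(-44) = 5205 - 8448 = -3243)
-w = -1*(-3243) = 3243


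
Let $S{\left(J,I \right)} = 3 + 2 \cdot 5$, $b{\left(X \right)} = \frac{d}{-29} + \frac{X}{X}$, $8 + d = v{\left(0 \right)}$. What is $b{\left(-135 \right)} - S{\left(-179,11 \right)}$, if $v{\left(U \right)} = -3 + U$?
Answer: $- \frac{337}{29} \approx -11.621$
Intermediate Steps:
$d = -11$ ($d = -8 + \left(-3 + 0\right) = -8 - 3 = -11$)
$b{\left(X \right)} = \frac{40}{29}$ ($b{\left(X \right)} = - \frac{11}{-29} + \frac{X}{X} = \left(-11\right) \left(- \frac{1}{29}\right) + 1 = \frac{11}{29} + 1 = \frac{40}{29}$)
$S{\left(J,I \right)} = 13$ ($S{\left(J,I \right)} = 3 + 10 = 13$)
$b{\left(-135 \right)} - S{\left(-179,11 \right)} = \frac{40}{29} - 13 = - \frac{337}{29}$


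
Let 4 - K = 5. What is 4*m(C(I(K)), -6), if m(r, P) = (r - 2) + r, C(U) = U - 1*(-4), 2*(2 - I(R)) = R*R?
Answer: 36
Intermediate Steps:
K = -1 (K = 4 - 1*5 = 4 - 5 = -1)
I(R) = 2 - R²/2 (I(R) = 2 - R*R/2 = 2 - R²/2)
C(U) = 4 + U (C(U) = U + 4 = 4 + U)
m(r, P) = -2 + 2*r (m(r, P) = (-2 + r) + r = -2 + 2*r)
4*m(C(I(K)), -6) = 4*(-2 + 2*(4 + (2 - ½*(-1)²))) = 4*(-2 + 2*(4 + (2 - ½*1))) = 4*(-2 + 2*(4 + (2 - ½))) = 4*(-2 + 2*(4 + 3/2)) = 4*(-2 + 2*(11/2)) = 4*(-2 + 11) = 4*9 = 36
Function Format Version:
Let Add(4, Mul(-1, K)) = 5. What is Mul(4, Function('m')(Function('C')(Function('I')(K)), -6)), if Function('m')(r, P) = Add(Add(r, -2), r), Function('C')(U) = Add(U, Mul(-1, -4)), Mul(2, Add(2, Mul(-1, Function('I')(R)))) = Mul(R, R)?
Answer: 36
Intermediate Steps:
K = -1 (K = Add(4, Mul(-1, 5)) = Add(4, -5) = -1)
Function('I')(R) = Add(2, Mul(Rational(-1, 2), Pow(R, 2))) (Function('I')(R) = Add(2, Mul(Rational(-1, 2), Mul(R, R))) = Add(2, Mul(Rational(-1, 2), Pow(R, 2))))
Function('C')(U) = Add(4, U) (Function('C')(U) = Add(U, 4) = Add(4, U))
Function('m')(r, P) = Add(-2, Mul(2, r)) (Function('m')(r, P) = Add(Add(-2, r), r) = Add(-2, Mul(2, r)))
Mul(4, Function('m')(Function('C')(Function('I')(K)), -6)) = Mul(4, Add(-2, Mul(2, Add(4, Add(2, Mul(Rational(-1, 2), Pow(-1, 2))))))) = Mul(4, Add(-2, Mul(2, Add(4, Add(2, Mul(Rational(-1, 2), 1)))))) = Mul(4, Add(-2, Mul(2, Add(4, Add(2, Rational(-1, 2)))))) = Mul(4, Add(-2, Mul(2, Add(4, Rational(3, 2))))) = Mul(4, Add(-2, Mul(2, Rational(11, 2)))) = Mul(4, Add(-2, 11)) = Mul(4, 9) = 36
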